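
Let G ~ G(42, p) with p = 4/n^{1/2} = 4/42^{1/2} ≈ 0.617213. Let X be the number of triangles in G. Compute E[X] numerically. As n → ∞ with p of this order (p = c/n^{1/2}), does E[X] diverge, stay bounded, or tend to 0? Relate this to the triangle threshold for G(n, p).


Number of potential triangles: C(42, 3) = 11480.
Each occurs with probability p³ ≈ (0.617213)³ ≈ 2.35128914e-01.
By linearity: E[X] = C(42, 3)·p³ ≈ 11480 · 2.35128914e-01 ≈ 2699.279935.
Since α = 1/2 < 1, p = c/n^{1/2} ≫ 1/n is above the triangle threshold p ~ 1/n. Asymptotically E[X] ~ (c³/6)·n^{3(1−α)} = (4³/6)·n^{1.5} → ∞; triangles are abundant w.h.p.

E[X] ≈ 2699.279935; in regime p = Θ(1/n^{1/2}) E[X] diverges (above the triangle threshold p ~ 1/n).


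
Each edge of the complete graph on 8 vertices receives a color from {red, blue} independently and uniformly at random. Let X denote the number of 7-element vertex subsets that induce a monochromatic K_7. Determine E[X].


Let X = Σ_S X_S over the C(8, 7) = 8 subsets S of size 7, where X_S = 1 if the K_7 on S is monochromatic.
For a fixed S, the K_7 on S has C(7, 2) = 21 edges. P[all 21 edges red] = (1/2)^21, and likewise for blue, so P[monochromatic] = 2·(1/2)^21 = 2^{1 − 21} = 1/1048576.
By linearity of expectation: E[X] = C(8, 7) · 2^{1 − 21} = 8 · 1/1048576 = 1/131072.
Numerically: E[X] ≈ 0.000008.

E[X] = C(8,7)·2^(1−C(7,2)) = 1/131072 ≈ 0.000008.


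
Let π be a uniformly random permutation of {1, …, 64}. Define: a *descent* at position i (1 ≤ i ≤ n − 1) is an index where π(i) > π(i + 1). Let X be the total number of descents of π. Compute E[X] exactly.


Write X = Σ X_I over i = 1, …, 63, with X_I the indicator of one descent.
There are 63 indicators.
For each fixed i, the pair (π(i), π(i+1)) is a uniformly random ordered pair of distinct values from {1, …, 64}; by symmetry P[π(i) > π(i+1)] = 1/2.
By linearity: E[X] = 63 · (1/2) = (64 − 1) · (1/2) = 63/2 ≈ 31.500.

E[X] = 63/2 = 31.500.


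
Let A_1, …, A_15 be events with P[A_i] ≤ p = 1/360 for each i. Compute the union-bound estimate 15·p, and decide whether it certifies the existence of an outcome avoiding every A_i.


Union bound: P[∪_{i=1}^{15} A_i] ≤ Σ_i P[A_i] ≤ 15·p = 15·(1/360) = 1/24.
Numerically: 1/24 ≈ 0.041667.
Is 1/24 < 1? YES.
Since P[∪ A_i] ≤ 1/24 < 1, the complement has P[∩ A_i^c] ≥ 1 − 1/24 = 23/24 > 0, so some outcome avoids every A_i.

15·p = 1/24 ≈ 0.041667; existence CERTIFIED by the union bound.


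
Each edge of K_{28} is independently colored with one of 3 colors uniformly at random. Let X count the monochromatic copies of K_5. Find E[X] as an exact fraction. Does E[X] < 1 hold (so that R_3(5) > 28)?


E[X] = C(28, 5) · 3^{1 − 10} = 98280 · 3^{−9} = 98280/19683.
As a reduced fraction: E[X] = 3640/729 ≈ 4.9931.
Is E[X] < 1? NO.
Since E[X] ≥ 1, the first-moment bound is inconclusive at n = 28; it does NOT by itself certify R_3(5) > 28.

E[X] = 3640/729 ≈ 4.9931; E[X] ≥ 1; first-moment method inconclusive here.


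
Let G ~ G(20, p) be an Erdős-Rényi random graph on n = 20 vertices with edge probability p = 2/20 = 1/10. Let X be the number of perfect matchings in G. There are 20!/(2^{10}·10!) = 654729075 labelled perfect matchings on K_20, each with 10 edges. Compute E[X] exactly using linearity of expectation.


K_20 has 20!/(2^{10}·10!) = 654729075 labelled perfect matchings.
For each such perfect matching H, let X_H = 1 if all 10 edges of H are present in G. Then P[X_H = 1] = p^{10} = (1/10)^{10} = 1/10000000000.
By linearity of expectation: E[X] = Σ_H E[X_H] = 654729075 · p^{10} = 654729075 · 1/10000000000 = 26189163/400000000.
Numerically: E[X] ≈ 0.065473.

E[X] = 654729075 · (1/10)^{10} = 26189163/400000000 ≈ 0.065473.


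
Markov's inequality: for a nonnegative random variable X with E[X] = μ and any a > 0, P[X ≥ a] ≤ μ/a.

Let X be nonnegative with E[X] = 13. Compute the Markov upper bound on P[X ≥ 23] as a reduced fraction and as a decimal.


μ = E[X] = 13, a = 23.
Markov: P[X ≥ 23] ≤ μ/a = (13)/23 = 13/23.
Numerically: ≈ 0.5652.
(Since a = 23 > μ = 13.0000, the bound 13/23 is < 1 and informative.)

P[X ≥ 23] ≤ 13/23 ≈ 0.5652.


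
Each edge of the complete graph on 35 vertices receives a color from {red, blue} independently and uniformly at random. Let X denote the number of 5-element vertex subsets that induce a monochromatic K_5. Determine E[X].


Let X = Σ_S X_S over the C(35, 5) = 324632 subsets S of size 5, where X_S = 1 if the K_5 on S is monochromatic.
For a fixed S, the K_5 on S has C(5, 2) = 10 edges. P[all 10 edges red] = (1/2)^10, and likewise for blue, so P[monochromatic] = 2·(1/2)^10 = 2^{1 − 10} = 1/512.
By linearity: E[X] = C(35, 5) · 2^{1 − 10} = 324632 · 1/512 = 40579/64.
Numerically: E[X] ≈ 634.047.

E[X] = C(35,5)·2^(1−C(5,2)) = 40579/64 ≈ 634.047.


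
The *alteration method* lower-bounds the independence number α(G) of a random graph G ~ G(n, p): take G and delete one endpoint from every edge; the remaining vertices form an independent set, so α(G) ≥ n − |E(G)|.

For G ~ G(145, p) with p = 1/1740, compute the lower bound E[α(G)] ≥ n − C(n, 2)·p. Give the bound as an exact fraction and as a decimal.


E[|E(G)|] = C(145, 2)·p = 10440 · (1/1740) = 6.
E[α(G)] ≥ n − E[|E(G)|] = 145 − 6 = 139.
Numerically: ≈ 139.0000.
(This is only a lower bound; the true E[α(G)] may be larger.)

E[α(G)] ≥ 139 ≈ 139.0000.


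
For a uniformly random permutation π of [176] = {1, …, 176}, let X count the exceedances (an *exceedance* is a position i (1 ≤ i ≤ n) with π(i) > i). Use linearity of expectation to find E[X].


Write X = Σ_{i=1}^{176} X_i, where X_i = 1_{π(i) > i}.
For each fixed i, π(i) is uniform over {1, …, 176} (marginal of a uniform permutation), so P[π(i) > i] = (n − i)/n. Summing: Σ_{i=1}^{176} (n − i)/n = (0 + 1 + … + 175)/176 = 176(176 − 1)/(2·176) = (176 − 1)/2.
Hence E[X] = Σ_{i=1}^{176} (176 − i)/176 = 175/2 ≈ 87.500000.

E[X] = 175/2 = 87.500000.


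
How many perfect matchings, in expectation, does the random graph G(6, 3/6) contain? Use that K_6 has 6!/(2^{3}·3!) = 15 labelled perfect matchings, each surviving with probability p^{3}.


K_6 has 6!/(2^{3}·3!) = 15 labelled perfect matchings.
For each such perfect matching H, let X_H = 1 if all 3 edges of H are present in G. Then P[X_H = 1] = p^{3} = (1/2)^{3} = 1/8.
By linearity of expectation: E[X] = Σ_H E[X_H] = 15 · p^{3} = 15 · 1/8 = 15/8.
Numerically: E[X] ≈ 1.875.

E[X] = 15 · (1/2)^{3} = 15/8 ≈ 1.875.


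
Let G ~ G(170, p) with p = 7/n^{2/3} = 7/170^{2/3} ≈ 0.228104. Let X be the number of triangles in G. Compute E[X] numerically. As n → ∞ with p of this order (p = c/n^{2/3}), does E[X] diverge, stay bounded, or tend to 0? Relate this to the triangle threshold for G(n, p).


Number of potential triangles: C(170, 3) = 804440.
Each occurs with probability p³ ≈ (0.228104)³ ≈ 1.18685121e-02.
By linearity: E[X] = C(170, 3)·p³ ≈ 804440 · 1.18685121e-02 ≈ 9547.505882.
Since α = 2/3 < 1, p = c/n^{2/3} ≫ 1/n is above the triangle threshold p ~ 1/n. Asymptotically E[X] ~ (c³/6)·n^{3(1−α)} = (7³/6)·n^{1} → ∞; triangles are abundant w.h.p.

E[X] ≈ 9547.505882; in regime p = Θ(1/n^{2/3}) E[X] diverges (above the triangle threshold p ~ 1/n).


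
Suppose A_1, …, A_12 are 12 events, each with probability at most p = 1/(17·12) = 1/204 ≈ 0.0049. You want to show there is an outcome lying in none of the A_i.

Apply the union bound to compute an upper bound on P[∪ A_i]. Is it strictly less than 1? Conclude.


Union bound: P[∪_{i=1}^{12} A_i] ≤ Σ_i P[A_i] ≤ 12·p = 12·(1/204) = 1/17.
Numerically: 1/17 ≈ 0.0588.
Is 1/17 < 1? YES.
Since P[∪ A_i] ≤ 1/17 < 1, the complement has P[∩ A_i^c] ≥ 1 − 1/17 = 16/17 > 0, so some outcome avoids every A_i.

12·p = 1/17 ≈ 0.0588; existence CERTIFIED by the union bound.


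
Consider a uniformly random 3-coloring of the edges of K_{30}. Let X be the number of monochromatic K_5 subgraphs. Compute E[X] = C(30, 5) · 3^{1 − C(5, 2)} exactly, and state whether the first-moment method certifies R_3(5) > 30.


E[X] = C(30, 5) · 3^{1 − 10} = 142506 · 3^{−9} = 142506/19683.
As a reduced fraction: E[X] = 5278/729 ≈ 7.240.
Is E[X] < 1? NO.
Since E[X] ≥ 1, the first-moment bound is inconclusive at n = 30; it does NOT by itself certify R_3(5) > 30.

E[X] = 5278/729 ≈ 7.240; E[X] ≥ 1; first-moment method inconclusive here.


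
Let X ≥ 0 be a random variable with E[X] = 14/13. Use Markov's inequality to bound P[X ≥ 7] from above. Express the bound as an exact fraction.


μ = E[X] = 14/13, a = 7.
Markov: P[X ≥ 7] ≤ μ/a = (14/13)/7 = 2/13.
Numerically: ≈ 0.15385.
(Since a = 7 > μ = 1.07692, the bound 2/13 is < 1 and informative.)

P[X ≥ 7] ≤ 2/13 ≈ 0.15385.


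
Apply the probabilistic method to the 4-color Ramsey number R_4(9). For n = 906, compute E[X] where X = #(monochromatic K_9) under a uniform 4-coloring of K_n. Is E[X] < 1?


E[X] = C(906, 9) · 4^{1 − 36} = 1089130176400609441450 · 4^{−35} = 1089130176400609441450/1180591620717411303424.
As a reduced fraction: E[X] = 544565088200304720725/590295810358705651712 ≈ 0.923.
Is E[X] < 1? YES.
Since E[X] < 1, there exists a 4-coloring of K_{906} with no monochromatic K_9; hence R_4(9) > 906.

E[X] = 544565088200304720725/590295810358705651712 ≈ 0.923; E[X] < 1, so R_4(9) > 906.


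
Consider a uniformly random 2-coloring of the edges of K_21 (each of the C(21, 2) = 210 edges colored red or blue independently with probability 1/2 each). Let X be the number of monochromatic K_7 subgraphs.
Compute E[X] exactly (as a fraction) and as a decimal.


Let X = Σ_S X_S over the C(21, 7) = 116280 subsets S of size 7, where X_S = 1 if the K_7 on S is monochromatic.
For a fixed S, the K_7 on S has C(7, 2) = 21 edges. P[all 21 edges red] = (1/2)^21, and likewise for blue, so P[monochromatic] = 2·(1/2)^21 = 2^{1 − 21} = 1/1048576.
By linearity: E[X] = C(21, 7) · 2^{1 − 21} = 116280 · 1/1048576 = 14535/131072.
Numerically: E[X] ≈ 0.111.

E[X] = C(21,7)·2^(1−C(7,2)) = 14535/131072 ≈ 0.111.


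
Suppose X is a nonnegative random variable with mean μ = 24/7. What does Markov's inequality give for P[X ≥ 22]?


μ = E[X] = 24/7, a = 22.
Markov: P[X ≥ 22] ≤ μ/a = (24/7)/22 = 12/77.
Numerically: ≈ 0.1558.
(Since a = 22 > μ = 3.4286, the bound 12/77 is < 1 and informative.)

P[X ≥ 22] ≤ 12/77 ≈ 0.1558.


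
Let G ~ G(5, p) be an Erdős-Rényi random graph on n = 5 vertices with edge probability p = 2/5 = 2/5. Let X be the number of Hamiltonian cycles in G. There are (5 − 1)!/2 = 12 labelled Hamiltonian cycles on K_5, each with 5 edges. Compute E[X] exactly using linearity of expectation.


K_5 has (5 − 1)!/2 = 12 labelled Hamiltonian cycles.
For each such Hamiltonian cycle H, let X_H = 1 if all 5 edges of H are present in G. Then P[X_H = 1] = p^{5} = (2/5)^{5} = 32/3125.
Summing the indicators: E[X] = Σ_H E[X_H] = 12 · p^{5} = 12 · 32/3125 = 384/3125.
Numerically: E[X] ≈ 0.123.

E[X] = 12 · (2/5)^{5} = 384/3125 ≈ 0.123.


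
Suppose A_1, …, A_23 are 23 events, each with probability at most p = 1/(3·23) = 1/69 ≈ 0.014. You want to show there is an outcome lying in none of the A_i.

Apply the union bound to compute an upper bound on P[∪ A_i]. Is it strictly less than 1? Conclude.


Union bound: P[∪_{i=1}^{23} A_i] ≤ Σ_i P[A_i] ≤ 23·p = 23·(1/69) = 1/3.
Numerically: 1/3 ≈ 0.333.
Is 1/3 < 1? YES.
Since P[∪ A_i] ≤ 1/3 < 1, the complement has P[∩ A_i^c] ≥ 1 − 1/3 = 2/3 > 0, so some outcome avoids every A_i.

23·p = 1/3 ≈ 0.333; existence CERTIFIED by the union bound.


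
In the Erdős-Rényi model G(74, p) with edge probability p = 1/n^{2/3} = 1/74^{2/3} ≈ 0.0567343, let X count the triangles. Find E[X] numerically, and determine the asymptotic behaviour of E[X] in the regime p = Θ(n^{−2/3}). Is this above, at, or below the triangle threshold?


Number of potential triangles: C(74, 3) = 64824.
Each occurs with probability p³ ≈ (0.0567343)³ ≈ 1.82615047e-04.
By linearity: E[X] = C(74, 3)·p³ ≈ 64824 · 1.82615047e-04 ≈ 11.837838.
Since α = 2/3 < 1, p = c/n^{2/3} ≫ 1/n is above the triangle threshold p ~ 1/n. Asymptotically E[X] ~ (c³/6)·n^{3(1−α)} = (1³/6)·n^{1} → ∞; triangles are abundant w.h.p.

E[X] ≈ 11.837838; in regime p = Θ(1/n^{2/3}) E[X] diverges (above the triangle threshold p ~ 1/n).


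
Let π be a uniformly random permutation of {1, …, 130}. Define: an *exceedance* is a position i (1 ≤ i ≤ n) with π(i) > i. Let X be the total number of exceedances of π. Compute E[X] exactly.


Write X = Σ_{i=1}^{130} X_i, where X_i = 1_{π(i) > i}.
For each fixed i, π(i) is uniform over {1, …, 130} (marginal of a uniform permutation), so P[π(i) > i] = (n − i)/n. Summing: Σ_{i=1}^{130} (n − i)/n = (0 + 1 + … + 129)/130 = 130(130 − 1)/(2·130) = (130 − 1)/2.
Hence E[X] = Σ_{i=1}^{130} (130 − i)/130 = 129/2 ≈ 64.50000.

E[X] = 129/2 = 64.50000.


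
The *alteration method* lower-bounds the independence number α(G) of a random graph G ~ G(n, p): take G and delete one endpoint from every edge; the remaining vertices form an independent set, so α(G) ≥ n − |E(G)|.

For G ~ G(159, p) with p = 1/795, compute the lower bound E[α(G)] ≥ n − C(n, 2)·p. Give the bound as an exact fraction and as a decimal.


E[|E(G)|] = C(159, 2)·p = 12561 · (1/795) = 79/5.
E[α(G)] ≥ n − E[|E(G)|] = 159 − 79/5 = 716/5.
Numerically: ≈ 143.2000.
(This is only a lower bound; the true E[α(G)] may be larger.)

E[α(G)] ≥ 716/5 ≈ 143.2000.


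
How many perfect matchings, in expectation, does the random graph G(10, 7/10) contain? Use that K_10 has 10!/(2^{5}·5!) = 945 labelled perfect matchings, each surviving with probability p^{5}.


K_10 has 10!/(2^{5}·5!) = 945 labelled perfect matchings.
For each such perfect matching H, let X_H = 1 if all 5 edges of H are present in G. Then P[X_H = 1] = p^{5} = (7/10)^{5} = 16807/100000.
Summing the indicators: E[X] = Σ_H E[X_H] = 945 · p^{5} = 945 · 16807/100000 = 3176523/20000.
Numerically: E[X] ≈ 158.826.

E[X] = 945 · (7/10)^{5} = 3176523/20000 ≈ 158.826.


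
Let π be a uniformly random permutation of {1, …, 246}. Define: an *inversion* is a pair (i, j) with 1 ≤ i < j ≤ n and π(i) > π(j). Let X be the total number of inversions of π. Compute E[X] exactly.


Write X = Σ X_I over the C(246, 2) = 30135 pairs i < j, with X_I the indicator of one inversion.
There are 30135 indicators.
For each fixed pair i < j, the values π(i) and π(j) are two distinct elements of {1, …, 246} in uniformly random order; by symmetry P[π(i) > π(j)] = 1/2.
By linearity: E[X] = 30135 · (1/2) = C(246, 2) · (1/2) = 30135/2 = 30135/2 ≈ 15067.5000.

E[X] = 30135/2 = 15067.5000.


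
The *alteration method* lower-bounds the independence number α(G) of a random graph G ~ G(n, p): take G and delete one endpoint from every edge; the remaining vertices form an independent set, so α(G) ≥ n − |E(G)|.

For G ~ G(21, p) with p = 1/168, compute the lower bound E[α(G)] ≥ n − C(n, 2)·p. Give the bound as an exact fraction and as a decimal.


E[|E(G)|] = C(21, 2)·p = 210 · (1/168) = 5/4.
E[α(G)] ≥ n − E[|E(G)|] = 21 − 5/4 = 79/4.
Numerically: ≈ 19.750000.
(This is only a lower bound; the true E[α(G)] may be larger.)

E[α(G)] ≥ 79/4 ≈ 19.750000.


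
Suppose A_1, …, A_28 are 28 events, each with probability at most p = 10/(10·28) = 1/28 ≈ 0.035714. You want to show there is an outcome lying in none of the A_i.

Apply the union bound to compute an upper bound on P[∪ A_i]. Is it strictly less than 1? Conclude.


Union bound: P[∪_{i=1}^{28} A_i] ≤ Σ_i P[A_i] ≤ 28·p = 28·(1/28) = 1.
Numerically: 1 ≈ 1.000000.
Is 1 < 1? NO.
Since the bound 1 is ≥ 1, the union bound is uninformative here; it does NOT by itself certify existence.

28·p = 1 ≈ 1.000000; existence NOT certified by the union bound.


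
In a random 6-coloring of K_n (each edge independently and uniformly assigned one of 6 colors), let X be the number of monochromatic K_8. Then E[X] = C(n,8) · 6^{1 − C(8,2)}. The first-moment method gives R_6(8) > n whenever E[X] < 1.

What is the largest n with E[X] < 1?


We need C(n, 8) · 6^{1 − 28} < 1, i.e. C(n, 8) < 6^{28 − 1} = 1023490369077469249536.
Check values of n near the boundary:
  n = 1593: C(1593, 8) = 1010555394551193970323; 1010555394551193970323 < 1023490369077469249536? YES
  n = 1594: C(1594, 8) = 1015652773590544255167; 1015652773590544255167 < 1023490369077469249536? YES
  n = 1595: C(1595, 8) = 1020772636343363633895; 1020772636343363633895 < 1023490369077469249536? YES
  n = 1596: C(1596, 8) = 1025915067760710553965; 1025915067760710553965 < 1023490369077469249536? NO
  n = 1597: C(1597, 8) = 1031080153060953275445; 1031080153060953275445 < 1023490369077469249536? NO
  n = 1598: C(1598, 8) = 1036267977730442348529; 1036267977730442348529 < 1023490369077469249536? NO
The largest n with C(n, 8) < 1023490369077469249536 is n = 1595 (where E[X] = 113419181815929292655/113721152119718805504 ≈ 0.997). Hence R_6(8) > 1595, i.e. R_6(8) ≥ 1596.

Largest n = 1595; hence R_6(8) > 1595.


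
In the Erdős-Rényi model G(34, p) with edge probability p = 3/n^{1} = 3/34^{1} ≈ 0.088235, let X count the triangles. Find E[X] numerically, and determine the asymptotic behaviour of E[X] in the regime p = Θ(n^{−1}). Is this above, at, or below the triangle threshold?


Number of potential triangles: C(34, 3) = 5984.
Each occurs with probability p³ ≈ (0.088235)³ ≈ 6.8695298e-04.
By linearity: E[X] = C(34, 3)·p³ ≈ 5984 · 6.8695298e-04 ≈ 4.11073.
Here α = 1, so p = 3/n is exactly at the triangle threshold p ~ 1/n. Asymptotically E[X] → c³/6 = 3³/6 = 9/2 ≈ 4.50000, a bounded constant. In this regime the triangle count is asymptotically Poisson(c³/6).

E[X] ≈ 4.11073; in regime p = Θ(1/n^{1}) E[X] stays bounded (at the triangle threshold p ~ 1/n).


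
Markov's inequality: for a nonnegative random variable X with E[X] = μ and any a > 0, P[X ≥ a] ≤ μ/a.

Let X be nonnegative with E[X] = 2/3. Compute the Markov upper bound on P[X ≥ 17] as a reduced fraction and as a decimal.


μ = E[X] = 2/3, a = 17.
Markov: P[X ≥ 17] ≤ μ/a = (2/3)/17 = 2/51.
Numerically: ≈ 0.039.
(Since a = 17 > μ = 0.667, the bound 2/51 is < 1 and informative.)

P[X ≥ 17] ≤ 2/51 ≈ 0.039.


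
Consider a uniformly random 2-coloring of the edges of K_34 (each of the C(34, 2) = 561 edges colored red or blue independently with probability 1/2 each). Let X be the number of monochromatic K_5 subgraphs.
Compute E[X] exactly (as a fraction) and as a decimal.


Let X = Σ_S X_S over the C(34, 5) = 278256 subsets S of size 5, where X_S = 1 if the K_5 on S is monochromatic.
For a fixed S, the K_5 on S has C(5, 2) = 10 edges. P[all 10 edges red] = (1/2)^10, and likewise for blue, so P[monochromatic] = 2·(1/2)^10 = 2^{1 − 10} = 1/512.
By linearity: E[X] = C(34, 5) · 2^{1 − 10} = 278256 · 1/512 = 17391/32.
Numerically: E[X] ≈ 543.468750.

E[X] = C(34,5)·2^(1−C(5,2)) = 17391/32 ≈ 543.468750.


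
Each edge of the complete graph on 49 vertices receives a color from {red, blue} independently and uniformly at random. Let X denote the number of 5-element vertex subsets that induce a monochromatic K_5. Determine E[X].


Let X = Σ_S X_S over the C(49, 5) = 1906884 subsets S of size 5, where X_S = 1 if the K_5 on S is monochromatic.
For a fixed S, the K_5 on S has C(5, 2) = 10 edges. P[all 10 edges red] = (1/2)^10, and likewise for blue, so P[monochromatic] = 2·(1/2)^10 = 2^{1 − 10} = 1/512.
By linearity: E[X] = C(49, 5) · 2^{1 − 10} = 1906884 · 1/512 = 476721/128.
Numerically: E[X] ≈ 3724.383.

E[X] = C(49,5)·2^(1−C(5,2)) = 476721/128 ≈ 3724.383.


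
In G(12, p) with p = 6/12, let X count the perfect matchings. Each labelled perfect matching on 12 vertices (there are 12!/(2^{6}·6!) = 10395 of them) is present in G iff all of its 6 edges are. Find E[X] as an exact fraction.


K_12 has 12!/(2^{6}·6!) = 10395 labelled perfect matchings.
For each such perfect matching H, let X_H = 1 if all 6 edges of H are present in G. Then P[X_H = 1] = p^{6} = (1/2)^{6} = 1/64.
By linearity: E[X] = Σ_H E[X_H] = 10395 · p^{6} = 10395 · 1/64 = 10395/64.
Numerically: E[X] ≈ 162.42.

E[X] = 10395 · (1/2)^{6} = 10395/64 ≈ 162.42.


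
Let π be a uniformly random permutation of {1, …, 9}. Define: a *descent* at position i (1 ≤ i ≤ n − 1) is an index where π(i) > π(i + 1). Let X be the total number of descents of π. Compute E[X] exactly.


Write X = Σ X_I over i = 1, …, 8, with X_I the indicator of one descent.
There are 8 indicators.
For each fixed i, the pair (π(i), π(i+1)) is a uniformly random ordered pair of distinct values from {1, …, 9}; by symmetry P[π(i) > π(i+1)] = 1/2.
By linearity: E[X] = 8 · (1/2) = (9 − 1) · (1/2) = 4 ≈ 4.0000.

E[X] = 4 = 4.0000.


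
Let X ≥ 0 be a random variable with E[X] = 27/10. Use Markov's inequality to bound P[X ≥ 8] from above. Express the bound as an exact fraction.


μ = E[X] = 27/10, a = 8.
Markov: P[X ≥ 8] ≤ μ/a = (27/10)/8 = 27/80.
Numerically: ≈ 0.337500.
(Since a = 8 > μ = 2.700000, the bound 27/80 is < 1 and informative.)

P[X ≥ 8] ≤ 27/80 ≈ 0.337500.


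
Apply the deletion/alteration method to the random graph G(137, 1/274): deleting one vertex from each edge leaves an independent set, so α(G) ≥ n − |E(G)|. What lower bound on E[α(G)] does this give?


E[|E(G)|] = C(137, 2)·p = 9316 · (1/274) = 34.
E[α(G)] ≥ n − E[|E(G)|] = 137 − 34 = 103.
Numerically: ≈ 103.000000.
(This is only a lower bound; the true E[α(G)] may be larger.)

E[α(G)] ≥ 103 ≈ 103.000000.


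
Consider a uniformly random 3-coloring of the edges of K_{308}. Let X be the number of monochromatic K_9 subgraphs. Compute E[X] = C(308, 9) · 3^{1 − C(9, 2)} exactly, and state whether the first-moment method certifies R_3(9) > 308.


E[X] = C(308, 9) · 3^{1 − 36} = 61088326838816200 · 3^{−35} = 61088326838816200/50031545098999707.
As a reduced fraction: E[X] = 61088326838816200/50031545098999707 ≈ 1.2210.
Is E[X] < 1? NO.
Since E[X] ≥ 1, the first-moment bound is inconclusive at n = 308; it does NOT by itself certify R_3(9) > 308.

E[X] = 61088326838816200/50031545098999707 ≈ 1.2210; E[X] ≥ 1; first-moment method inconclusive here.


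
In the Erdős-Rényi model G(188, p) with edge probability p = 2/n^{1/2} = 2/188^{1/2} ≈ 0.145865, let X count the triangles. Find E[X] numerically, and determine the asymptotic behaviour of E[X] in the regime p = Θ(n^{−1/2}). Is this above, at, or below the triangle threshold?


Number of potential triangles: C(188, 3) = 1089836.
Each occurs with probability p³ ≈ (0.145865)³ ≈ 3.10351046e-03.
By linearity: E[X] = C(188, 3)·p³ ≈ 1089836 · 3.10351046e-03 ≈ 3382.317423.
Since α = 1/2 < 1, p = c/n^{1/2} ≫ 1/n is above the triangle threshold p ~ 1/n. Asymptotically E[X] ~ (c³/6)·n^{3(1−α)} = (2³/6)·n^{1.5} → ∞; triangles are abundant w.h.p.

E[X] ≈ 3382.317423; in regime p = Θ(1/n^{1/2}) E[X] diverges (above the triangle threshold p ~ 1/n).


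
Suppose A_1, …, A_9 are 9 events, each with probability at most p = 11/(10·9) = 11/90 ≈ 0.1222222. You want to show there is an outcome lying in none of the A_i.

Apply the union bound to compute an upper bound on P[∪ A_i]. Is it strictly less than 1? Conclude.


Union bound: P[∪_{i=1}^{9} A_i] ≤ Σ_i P[A_i] ≤ 9·p = 9·(11/90) = 11/10.
Numerically: 11/10 ≈ 1.1000000.
Is 11/10 < 1? NO.
Since the bound 11/10 is ≥ 1, the union bound is uninformative here; it does NOT by itself certify existence.

9·p = 11/10 ≈ 1.1000000; existence NOT certified by the union bound.


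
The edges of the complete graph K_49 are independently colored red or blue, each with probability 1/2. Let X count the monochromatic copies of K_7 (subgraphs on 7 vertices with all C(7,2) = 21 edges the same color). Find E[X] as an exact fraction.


Let X = Σ_S X_S over the C(49, 7) = 85900584 subsets S of size 7, where X_S = 1 if the K_7 on S is monochromatic.
For a fixed S, the K_7 on S has C(7, 2) = 21 edges. P[all 21 edges red] = (1/2)^21, and likewise for blue, so P[monochromatic] = 2·(1/2)^21 = 2^{1 − 21} = 1/1048576.
By linearity: E[X] = C(49, 7) · 2^{1 − 21} = 85900584 · 1/1048576 = 10737573/131072.
Numerically: E[X] ≈ 81.921.

E[X] = C(49,7)·2^(1−C(7,2)) = 10737573/131072 ≈ 81.921.


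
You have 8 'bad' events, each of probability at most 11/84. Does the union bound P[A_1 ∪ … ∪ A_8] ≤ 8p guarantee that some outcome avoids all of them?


Union bound: P[∪_{i=1}^{8} A_i] ≤ Σ_i P[A_i] ≤ 8·p = 8·(11/84) = 22/21.
Numerically: 22/21 ≈ 1.047619.
Is 22/21 < 1? NO.
Since the bound 22/21 is ≥ 1, the union bound is uninformative here; it does NOT by itself certify existence.

8·p = 22/21 ≈ 1.047619; existence NOT certified by the union bound.


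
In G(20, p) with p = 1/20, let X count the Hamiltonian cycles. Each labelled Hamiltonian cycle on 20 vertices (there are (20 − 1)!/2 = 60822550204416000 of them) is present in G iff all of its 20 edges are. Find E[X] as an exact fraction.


K_20 has (20 − 1)!/2 = 60822550204416000 labelled Hamiltonian cycles.
For each such Hamiltonian cycle H, let X_H = 1 if all 20 edges of H are present in G. Then P[X_H = 1] = p^{20} = (1/20)^{20} = 1/104857600000000000000000000.
By linearity of expectation: E[X] = Σ_H E[X_H] = 60822550204416000 · p^{20} = 60822550204416000 · 1/104857600000000000000000000 = 14849255421/25600000000000000000.
Numerically: E[X] ≈ 5.80049e-10.

E[X] = 60822550204416000 · (1/20)^{20} = 14849255421/25600000000000000000 ≈ 5.80049e-10.


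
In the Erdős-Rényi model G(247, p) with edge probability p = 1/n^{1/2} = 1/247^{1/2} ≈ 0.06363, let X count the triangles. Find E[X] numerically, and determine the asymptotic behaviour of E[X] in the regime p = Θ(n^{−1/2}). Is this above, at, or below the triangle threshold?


Number of potential triangles: C(247, 3) = 2481115.
Each occurs with probability p³ ≈ (0.06363)³ ≈ 2.576052e-04.
By linearity: E[X] = C(247, 3)·p³ ≈ 2481115 · 2.576052e-04 ≈ 639.1480.
Since α = 1/2 < 1, p = c/n^{1/2} ≫ 1/n is above the triangle threshold p ~ 1/n. Asymptotically E[X] ~ (c³/6)·n^{3(1−α)} = (1³/6)·n^{1.5} → ∞; triangles are abundant w.h.p.

E[X] ≈ 639.1480; in regime p = Θ(1/n^{1/2}) E[X] diverges (above the triangle threshold p ~ 1/n).


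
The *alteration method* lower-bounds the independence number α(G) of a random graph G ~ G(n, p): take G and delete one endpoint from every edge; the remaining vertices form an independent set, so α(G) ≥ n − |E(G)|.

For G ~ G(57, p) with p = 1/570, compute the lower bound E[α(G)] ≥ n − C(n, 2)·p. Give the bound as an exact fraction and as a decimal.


E[|E(G)|] = C(57, 2)·p = 1596 · (1/570) = 14/5.
E[α(G)] ≥ n − E[|E(G)|] = 57 − 14/5 = 271/5.
Numerically: ≈ 54.200000.
(This is only a lower bound; the true E[α(G)] may be larger.)

E[α(G)] ≥ 271/5 ≈ 54.200000.


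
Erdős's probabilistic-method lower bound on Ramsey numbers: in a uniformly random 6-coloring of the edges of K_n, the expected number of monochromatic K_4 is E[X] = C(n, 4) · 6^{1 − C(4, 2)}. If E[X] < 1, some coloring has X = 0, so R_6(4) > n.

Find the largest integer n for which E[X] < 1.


We need C(n, 4) · 6^{1 − 6} < 1, i.e. C(n, 4) < 6^{6 − 1} = 7776.
Check values of n near the boundary:
  n = 17: C(17, 4) = 2380; 2380 < 7776? YES
  n = 18: C(18, 4) = 3060; 3060 < 7776? YES
  n = 19: C(19, 4) = 3876; 3876 < 7776? YES
  n = 20: C(20, 4) = 4845; 4845 < 7776? YES
  n = 21: C(21, 4) = 5985; 5985 < 7776? YES
  n = 22: C(22, 4) = 7315; 7315 < 7776? YES
  n = 23: C(23, 4) = 8855; 8855 < 7776? NO
The largest n with C(n, 4) < 7776 is n = 22 (where E[X] = 7315/7776 ≈ 0.941). Hence R_6(4) > 22, i.e. R_6(4) ≥ 23.

Largest n = 22; hence R_6(4) > 22.


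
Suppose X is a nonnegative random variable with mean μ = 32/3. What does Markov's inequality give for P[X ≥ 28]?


μ = E[X] = 32/3, a = 28.
Markov: P[X ≥ 28] ≤ μ/a = (32/3)/28 = 8/21.
Numerically: ≈ 0.380952.
(Since a = 28 > μ = 10.666667, the bound 8/21 is < 1 and informative.)

P[X ≥ 28] ≤ 8/21 ≈ 0.380952.


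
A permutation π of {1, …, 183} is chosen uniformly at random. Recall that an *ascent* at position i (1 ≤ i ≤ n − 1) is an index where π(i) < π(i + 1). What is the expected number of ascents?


Write X = Σ X_I over i = 1, …, 182, with X_I the indicator of one ascent.
There are 182 indicators.
For each fixed i, the pair (π(i), π(i+1)) is a uniformly random ordered pair of distinct values from {1, …, 183}; by symmetry P[π(i) < π(i+1)] = 1/2.
By linearity: E[X] = 182 · (1/2) = (183 − 1) · (1/2) = 91 ≈ 91.000.

E[X] = 91 = 91.000.


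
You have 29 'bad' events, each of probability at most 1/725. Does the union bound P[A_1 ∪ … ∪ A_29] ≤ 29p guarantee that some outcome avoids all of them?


Union bound: P[∪_{i=1}^{29} A_i] ≤ Σ_i P[A_i] ≤ 29·p = 29·(1/725) = 1/25.
Numerically: 1/25 ≈ 0.04000.
Is 1/25 < 1? YES.
Since P[∪ A_i] ≤ 1/25 < 1, the complement has P[∩ A_i^c] ≥ 1 − 1/25 = 24/25 > 0, so some outcome avoids every A_i.

29·p = 1/25 ≈ 0.04000; existence CERTIFIED by the union bound.


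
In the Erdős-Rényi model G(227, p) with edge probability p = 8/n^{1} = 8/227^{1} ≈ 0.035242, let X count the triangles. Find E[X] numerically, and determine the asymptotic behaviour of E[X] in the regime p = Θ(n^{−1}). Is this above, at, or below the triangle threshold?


Number of potential triangles: C(227, 3) = 1923825.
Each occurs with probability p³ ≈ (0.035242)³ ≈ 4.3771597e-05.
By linearity: E[X] = C(227, 3)·p³ ≈ 1923825 · 4.3771597e-05 ≈ 84.20889.
Here α = 1, so p = 8/n is exactly at the triangle threshold p ~ 1/n. Asymptotically E[X] → c³/6 = 8³/6 = 256/3 ≈ 85.33333, a bounded constant. In this regime the triangle count is asymptotically Poisson(c³/6).

E[X] ≈ 84.20889; in regime p = Θ(1/n^{1}) E[X] stays bounded (at the triangle threshold p ~ 1/n).


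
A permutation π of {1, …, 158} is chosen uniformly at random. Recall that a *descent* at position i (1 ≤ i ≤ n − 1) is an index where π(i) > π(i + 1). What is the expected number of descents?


Write X = Σ X_I over i = 1, …, 157, with X_I the indicator of one descent.
There are 157 indicators.
For each fixed i, the pair (π(i), π(i+1)) is a uniformly random ordered pair of distinct values from {1, …, 158}; by symmetry P[π(i) > π(i+1)] = 1/2.
By linearity: E[X] = 157 · (1/2) = (158 − 1) · (1/2) = 157/2 ≈ 78.50000.

E[X] = 157/2 = 78.50000.


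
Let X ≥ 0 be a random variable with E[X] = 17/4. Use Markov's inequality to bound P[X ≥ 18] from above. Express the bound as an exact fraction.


μ = E[X] = 17/4, a = 18.
Markov: P[X ≥ 18] ≤ μ/a = (17/4)/18 = 17/72.
Numerically: ≈ 0.236.
(Since a = 18 > μ = 4.250, the bound 17/72 is < 1 and informative.)

P[X ≥ 18] ≤ 17/72 ≈ 0.236.


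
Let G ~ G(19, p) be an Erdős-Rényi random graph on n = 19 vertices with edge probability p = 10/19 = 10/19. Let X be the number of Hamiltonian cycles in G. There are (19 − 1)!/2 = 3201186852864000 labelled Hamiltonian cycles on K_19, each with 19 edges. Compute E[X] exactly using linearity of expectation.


K_19 has (19 − 1)!/2 = 3201186852864000 labelled Hamiltonian cycles.
For each such Hamiltonian cycle H, let X_H = 1 if all 19 edges of H are present in G. Then P[X_H = 1] = p^{19} = (10/19)^{19} = 10000000000000000000/1978419655660313589123979.
By linearity of expectation: E[X] = Σ_H E[X_H] = 3201186852864000 · p^{19} = 3201186852864000 · 10000000000000000000/1978419655660313589123979 = 32011868528640000000000000000000000/1978419655660313589123979.
Numerically: E[X] ≈ 1.618e+10.

E[X] = 3201186852864000 · (10/19)^{19} = 32011868528640000000000000000000000/1978419655660313589123979 ≈ 1.618e+10.


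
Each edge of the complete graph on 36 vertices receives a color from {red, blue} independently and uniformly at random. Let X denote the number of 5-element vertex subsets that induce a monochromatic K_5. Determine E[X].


Let X = Σ_S X_S over the C(36, 5) = 376992 subsets S of size 5, where X_S = 1 if the K_5 on S is monochromatic.
For a fixed S, the K_5 on S has C(5, 2) = 10 edges. P[all 10 edges red] = (1/2)^10, and likewise for blue, so P[monochromatic] = 2·(1/2)^10 = 2^{1 − 10} = 1/512.
By linearity: E[X] = C(36, 5) · 2^{1 − 10} = 376992 · 1/512 = 11781/16.
Numerically: E[X] ≈ 736.312500.

E[X] = C(36,5)·2^(1−C(5,2)) = 11781/16 ≈ 736.312500.


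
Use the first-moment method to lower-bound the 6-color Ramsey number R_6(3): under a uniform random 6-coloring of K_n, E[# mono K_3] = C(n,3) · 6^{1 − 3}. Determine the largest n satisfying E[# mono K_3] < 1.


We need C(n, 3) · 6^{1 − 3} < 1, i.e. C(n, 3) < 6^{3 − 1} = 36.
Check values of n near the boundary:
  n = 5: C(5, 3) = 10; 10 < 36? YES
  n = 6: C(6, 3) = 20; 20 < 36? YES
  n = 7: C(7, 3) = 35; 35 < 36? YES
  n = 8: C(8, 3) = 56; 56 < 36? NO
The largest n with C(n, 3) < 36 is n = 7 (where E[X] = 35/36 ≈ 0.972). Hence R_6(3) > 7, i.e. R_6(3) ≥ 8.

Largest n = 7; hence R_6(3) > 7.


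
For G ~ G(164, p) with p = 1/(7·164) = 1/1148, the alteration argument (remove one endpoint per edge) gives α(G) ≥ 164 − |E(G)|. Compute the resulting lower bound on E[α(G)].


E[|E(G)|] = C(164, 2)·p = 13366 · (1/1148) = 163/14.
E[α(G)] ≥ n − E[|E(G)|] = 164 − 163/14 = 2133/14.
Numerically: ≈ 152.35714.
(This is only a lower bound; the true E[α(G)] may be larger.)

E[α(G)] ≥ 2133/14 ≈ 152.35714.


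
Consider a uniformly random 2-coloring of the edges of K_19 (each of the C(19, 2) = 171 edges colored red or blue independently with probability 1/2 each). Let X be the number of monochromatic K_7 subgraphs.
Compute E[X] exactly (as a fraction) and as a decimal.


Let X = Σ_S X_S over the C(19, 7) = 50388 subsets S of size 7, where X_S = 1 if the K_7 on S is monochromatic.
For a fixed S, the K_7 on S has C(7, 2) = 21 edges. P[all 21 edges red] = (1/2)^21, and likewise for blue, so P[monochromatic] = 2·(1/2)^21 = 2^{1 − 21} = 1/1048576.
By linearity of expectation: E[X] = C(19, 7) · 2^{1 − 21} = 50388 · 1/1048576 = 12597/262144.
Numerically: E[X] ≈ 0.048054.

E[X] = C(19,7)·2^(1−C(7,2)) = 12597/262144 ≈ 0.048054.


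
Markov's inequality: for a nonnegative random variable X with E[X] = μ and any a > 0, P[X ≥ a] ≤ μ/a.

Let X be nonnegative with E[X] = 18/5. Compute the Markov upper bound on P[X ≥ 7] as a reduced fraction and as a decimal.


μ = E[X] = 18/5, a = 7.
Markov: P[X ≥ 7] ≤ μ/a = (18/5)/7 = 18/35.
Numerically: ≈ 0.514.
(Since a = 7 > μ = 3.600, the bound 18/35 is < 1 and informative.)

P[X ≥ 7] ≤ 18/35 ≈ 0.514.


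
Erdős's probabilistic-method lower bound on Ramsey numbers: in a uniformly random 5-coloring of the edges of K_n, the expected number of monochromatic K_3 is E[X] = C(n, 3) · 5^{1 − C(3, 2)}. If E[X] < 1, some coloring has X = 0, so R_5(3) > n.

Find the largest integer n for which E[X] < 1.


We need C(n, 3) · 5^{1 − 3} < 1, i.e. C(n, 3) < 5^{3 − 1} = 25.
Check values of n near the boundary:
  n = 3: C(3, 3) = 1; 1 < 25? YES
  n = 4: C(4, 3) = 4; 4 < 25? YES
  n = 5: C(5, 3) = 10; 10 < 25? YES
  n = 6: C(6, 3) = 20; 20 < 25? YES
  n = 7: C(7, 3) = 35; 35 < 25? NO
The largest n with C(n, 3) < 25 is n = 6 (where E[X] = 4/5 ≈ 0.800). Hence R_5(3) > 6, i.e. R_5(3) ≥ 7.

Largest n = 6; hence R_5(3) > 6.


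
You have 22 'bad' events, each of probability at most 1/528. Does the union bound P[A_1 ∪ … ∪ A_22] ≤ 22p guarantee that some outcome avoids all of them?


Union bound: P[∪_{i=1}^{22} A_i] ≤ Σ_i P[A_i] ≤ 22·p = 22·(1/528) = 1/24.
Numerically: 1/24 ≈ 0.04167.
Is 1/24 < 1? YES.
Since P[∪ A_i] ≤ 1/24 < 1, the complement has P[∩ A_i^c] ≥ 1 − 1/24 = 23/24 > 0, so some outcome avoids every A_i.

22·p = 1/24 ≈ 0.04167; existence CERTIFIED by the union bound.


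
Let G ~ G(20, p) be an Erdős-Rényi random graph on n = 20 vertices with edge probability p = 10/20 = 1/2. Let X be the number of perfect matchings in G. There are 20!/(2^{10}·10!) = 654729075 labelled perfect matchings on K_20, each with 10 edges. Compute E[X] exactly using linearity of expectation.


K_20 has 20!/(2^{10}·10!) = 654729075 labelled perfect matchings.
For each such perfect matching H, let X_H = 1 if all 10 edges of H are present in G. Then P[X_H = 1] = p^{10} = (1/2)^{10} = 1/1024.
Summing the indicators: E[X] = Σ_H E[X_H] = 654729075 · p^{10} = 654729075 · 1/1024 = 654729075/1024.
Numerically: E[X] ≈ 6.3938e+05.

E[X] = 654729075 · (1/2)^{10} = 654729075/1024 ≈ 6.3938e+05.


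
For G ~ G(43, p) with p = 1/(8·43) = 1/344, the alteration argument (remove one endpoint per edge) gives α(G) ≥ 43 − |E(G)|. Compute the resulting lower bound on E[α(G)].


E[|E(G)|] = C(43, 2)·p = 903 · (1/344) = 21/8.
E[α(G)] ≥ n − E[|E(G)|] = 43 − 21/8 = 323/8.
Numerically: ≈ 40.3750.
(This is only a lower bound; the true E[α(G)] may be larger.)

E[α(G)] ≥ 323/8 ≈ 40.3750.


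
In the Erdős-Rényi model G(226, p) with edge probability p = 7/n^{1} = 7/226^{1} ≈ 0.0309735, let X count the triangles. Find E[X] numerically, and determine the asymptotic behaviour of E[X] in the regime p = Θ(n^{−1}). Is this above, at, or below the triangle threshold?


Number of potential triangles: C(226, 3) = 1898400.
Each occurs with probability p³ ≈ (0.0309735)³ ≈ 2.97145257e-05.
By linearity: E[X] = C(226, 3)·p³ ≈ 1898400 · 2.97145257e-05 ≈ 56.410056.
Here α = 1, so p = 7/n is exactly at the triangle threshold p ~ 1/n. Asymptotically E[X] → c³/6 = 7³/6 = 343/6 ≈ 57.166667, a bounded constant. In this regime the triangle count is asymptotically Poisson(c³/6).

E[X] ≈ 56.410056; in regime p = Θ(1/n^{1}) E[X] stays bounded (at the triangle threshold p ~ 1/n).


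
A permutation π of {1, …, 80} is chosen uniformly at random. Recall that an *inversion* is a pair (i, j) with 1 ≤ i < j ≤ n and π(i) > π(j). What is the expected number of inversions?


Write X = Σ X_I over the C(80, 2) = 3160 pairs i < j, with X_I the indicator of one inversion.
There are 3160 indicators.
For each fixed pair i < j, the values π(i) and π(j) are two distinct elements of {1, …, 80} in uniformly random order; by symmetry P[π(i) > π(j)] = 1/2.
By linearity: E[X] = 3160 · (1/2) = C(80, 2) · (1/2) = 3160/2 = 1580 ≈ 1580.00000.

E[X] = 1580 = 1580.00000.


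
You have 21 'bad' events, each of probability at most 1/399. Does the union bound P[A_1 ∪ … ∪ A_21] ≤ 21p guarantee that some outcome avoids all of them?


Union bound: P[∪_{i=1}^{21} A_i] ≤ Σ_i P[A_i] ≤ 21·p = 21·(1/399) = 1/19.
Numerically: 1/19 ≈ 0.053.
Is 1/19 < 1? YES.
Since P[∪ A_i] ≤ 1/19 < 1, the complement has P[∩ A_i^c] ≥ 1 − 1/19 = 18/19 > 0, so some outcome avoids every A_i.

21·p = 1/19 ≈ 0.053; existence CERTIFIED by the union bound.


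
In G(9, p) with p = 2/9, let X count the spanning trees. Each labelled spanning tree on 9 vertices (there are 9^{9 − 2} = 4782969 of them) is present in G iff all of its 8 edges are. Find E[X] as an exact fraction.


K_9 has 9^{9 − 2} = 4782969 labelled spanning trees.
For each such spanning tree H, let X_H = 1 if all 8 edges of H are present in G. Then P[X_H = 1] = p^{8} = (2/9)^{8} = 256/43046721.
By linearity: E[X] = Σ_H E[X_H] = 4782969 · p^{8} = 4782969 · 256/43046721 = 256/9.
Numerically: E[X] ≈ 28.4.

E[X] = 4782969 · (2/9)^{8} = 256/9 ≈ 28.4.


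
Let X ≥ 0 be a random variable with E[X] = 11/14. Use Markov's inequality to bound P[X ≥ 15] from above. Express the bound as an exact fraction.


μ = E[X] = 11/14, a = 15.
Markov: P[X ≥ 15] ≤ μ/a = (11/14)/15 = 11/210.
Numerically: ≈ 0.05238.
(Since a = 15 > μ = 0.78571, the bound 11/210 is < 1 and informative.)

P[X ≥ 15] ≤ 11/210 ≈ 0.05238.
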